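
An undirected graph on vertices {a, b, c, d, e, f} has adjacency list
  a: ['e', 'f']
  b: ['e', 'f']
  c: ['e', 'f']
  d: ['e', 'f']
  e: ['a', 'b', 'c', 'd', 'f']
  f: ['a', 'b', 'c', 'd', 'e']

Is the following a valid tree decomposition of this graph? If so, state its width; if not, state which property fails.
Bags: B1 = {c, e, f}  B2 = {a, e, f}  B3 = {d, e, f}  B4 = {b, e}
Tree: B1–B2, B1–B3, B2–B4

No — edge (f,b) lies in no bag.

A tree decomposition must satisfy three properties: every vertex lies in some bag; for every edge, both endpoints lie together in some bag; and for every vertex, the bags containing it form a connected subtree. Here edge (f,b) lies in no bag, so the decomposition is invalid.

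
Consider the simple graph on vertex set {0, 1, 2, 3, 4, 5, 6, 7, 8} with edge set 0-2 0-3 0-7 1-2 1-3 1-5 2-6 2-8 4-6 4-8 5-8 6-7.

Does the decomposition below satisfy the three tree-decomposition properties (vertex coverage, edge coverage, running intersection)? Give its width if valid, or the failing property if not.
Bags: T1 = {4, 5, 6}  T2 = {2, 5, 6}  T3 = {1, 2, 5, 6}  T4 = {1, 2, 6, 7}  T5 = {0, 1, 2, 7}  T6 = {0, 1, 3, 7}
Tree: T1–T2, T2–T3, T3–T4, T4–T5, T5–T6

A tree decomposition must satisfy three properties: every vertex lies in some bag; for every edge, both endpoints lie together in some bag; and for every vertex, the bags containing it form a connected subtree. Here vertex 8 appears in no bag, so the decomposition is invalid.

No — vertex 8 appears in no bag.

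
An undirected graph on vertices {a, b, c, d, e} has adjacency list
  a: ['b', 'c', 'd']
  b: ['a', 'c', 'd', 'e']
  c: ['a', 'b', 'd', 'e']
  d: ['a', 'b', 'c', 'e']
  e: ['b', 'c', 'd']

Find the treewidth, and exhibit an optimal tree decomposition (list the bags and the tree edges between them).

The largest bag has 4 vertices, giving width 3; this decomposition certifies tw(G) ≤ 3. For the lower bound, the 4 vertices {b, c, d, e} are pairwise adjacent, and any tree decomposition puts a clique entirely inside one bag — forcing width ≥ 3. Therefore the treewidth is 3.

Treewidth 3.
Bags: B1 = {a, b, c, d}  B2 = {b, c, d, e}
Tree: B1–B2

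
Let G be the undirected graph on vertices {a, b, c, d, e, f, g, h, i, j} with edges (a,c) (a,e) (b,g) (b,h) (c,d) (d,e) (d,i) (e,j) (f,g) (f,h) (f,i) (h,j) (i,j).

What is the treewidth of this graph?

A width-2 tree decomposition is:
Bags: B1 = {b, f, g}  B2 = {b, f, h}  B3 = {f, h, i}  B4 = {h, i, j}  B5 = {d, i, j}  B6 = {d, e, j}  B7 = {c, d, e}  B8 = {a, c, e}
Tree: B1–B2, B2–B3, B3–B4, B4–B5, B5–B6, B6–B7, B7–B8
Each bag holds 3 vertices, so the decomposition has width 2, which upper-bounds the treewidth. Since g–b–h–f–g is a cycle in G, G is not acyclic. Forests are exactly the graphs of treewidth ≤ 1, so tw(G) ≥ 2. The upper and lower bounds meet at 2, so that is the treewidth.

2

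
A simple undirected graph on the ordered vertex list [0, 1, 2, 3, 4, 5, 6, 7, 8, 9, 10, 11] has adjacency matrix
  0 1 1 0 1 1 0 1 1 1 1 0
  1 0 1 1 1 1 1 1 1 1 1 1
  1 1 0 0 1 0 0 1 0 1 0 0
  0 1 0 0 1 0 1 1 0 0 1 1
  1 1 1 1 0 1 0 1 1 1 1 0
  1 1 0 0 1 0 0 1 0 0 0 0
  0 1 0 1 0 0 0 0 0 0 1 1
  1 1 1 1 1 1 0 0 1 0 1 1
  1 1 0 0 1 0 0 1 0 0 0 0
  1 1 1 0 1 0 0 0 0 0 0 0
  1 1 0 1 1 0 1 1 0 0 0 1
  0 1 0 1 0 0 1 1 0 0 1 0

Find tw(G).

4

A width-4 tree decomposition is:
Bags: B1 = {0, 1, 4, 5, 7}  B2 = {0, 1, 4, 7, 10}  B3 = {0, 1, 4, 7, 8}  B4 = {0, 1, 2, 4, 7}  B5 = {0, 1, 2, 4, 9}  B6 = {1, 3, 4, 7, 10}  B7 = {1, 3, 7, 10, 11}  B8 = {1, 3, 6, 10, 11}
Tree: B1–B2, B2–B3, B1–B4, B4–B5, B2–B6, B6–B7, B7–B8
The largest bag has 5 vertices, giving width 4; this decomposition certifies tw(G) ≤ 4. Conversely, {1, 3, 6, 10, 11} is a clique of size 5, and the vertices of any clique must share a bag in every tree decomposition; so some bag has ≥ 5 vertices and tw(G) ≥ 4. The upper and lower bounds meet at 4, so that is the treewidth.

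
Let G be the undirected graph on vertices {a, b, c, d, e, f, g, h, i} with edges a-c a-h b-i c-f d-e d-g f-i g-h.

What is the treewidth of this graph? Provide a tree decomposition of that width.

Treewidth 1.
One optimal decomposition is:
Bags: B1 = {b, i}  B2 = {f, i}  B3 = {c, f}  B4 = {a, c}  B5 = {a, h}  B6 = {g, h}  B7 = {d, g}  B8 = {d, e}
Tree: B1–B2, B2–B3, B3–B4, B4–B5, B5–B6, B6–B7, B7–B8

Each bag holds 2 vertices, so the decomposition has width 1, which upper-bounds the treewidth. Any graph with an edge has treewidth ≥ 1, and G has the edge b–i. Therefore the treewidth is 1.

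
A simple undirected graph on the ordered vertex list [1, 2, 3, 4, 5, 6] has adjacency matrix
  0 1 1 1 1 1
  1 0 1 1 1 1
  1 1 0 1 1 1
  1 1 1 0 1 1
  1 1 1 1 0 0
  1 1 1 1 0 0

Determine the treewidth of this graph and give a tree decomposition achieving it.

Treewidth 4.
Bags: B1 = {1, 2, 3, 4, 5}  B2 = {1, 2, 3, 4, 6}
Tree: B1–B2

Every bag has size at most 5, so the width is 5 − 1 = 4 and tw(G) ≤ 4. On the other hand G contains the 5-clique {1, 2, 3, 4, 5}. A clique must lie in a single bag of any decomposition, so no decomposition can have width below 4. Combining the bounds, tw(G) = 4.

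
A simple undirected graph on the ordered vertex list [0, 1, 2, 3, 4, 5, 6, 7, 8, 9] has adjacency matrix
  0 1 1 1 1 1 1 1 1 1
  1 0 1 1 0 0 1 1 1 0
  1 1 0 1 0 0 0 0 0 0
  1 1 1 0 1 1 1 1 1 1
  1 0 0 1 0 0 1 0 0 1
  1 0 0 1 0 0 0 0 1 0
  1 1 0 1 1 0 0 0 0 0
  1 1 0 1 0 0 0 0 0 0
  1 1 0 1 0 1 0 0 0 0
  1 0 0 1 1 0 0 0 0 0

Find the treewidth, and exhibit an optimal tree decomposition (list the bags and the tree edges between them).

Treewidth 3.
One optimal decomposition is:
Bags: B1 = {0, 3, 4, 6}  B2 = {0, 1, 3, 6}  B3 = {0, 3, 4, 9}  B4 = {0, 1, 3, 7}  B5 = {0, 1, 2, 3}  B6 = {0, 1, 3, 8}  B7 = {0, 3, 5, 8}
Tree: B1–B2, B1–B3, B2–B4, B4–B5, B5–B6, B6–B7

Each bag holds 4 vertices, so the decomposition has width 3, which upper-bounds the treewidth. Conversely, {0, 1, 3, 8} is a clique of size 4, and the vertices of any clique must share a bag in every tree decomposition; so some bag has ≥ 4 vertices and tw(G) ≥ 3. Combining the bounds, tw(G) = 3.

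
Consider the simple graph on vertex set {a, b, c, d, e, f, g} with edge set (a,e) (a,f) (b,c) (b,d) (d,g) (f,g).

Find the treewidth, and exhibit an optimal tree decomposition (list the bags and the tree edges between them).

The largest bag has 2 vertices, giving width 1; this decomposition certifies tw(G) ≤ 1. G has an edge, so its treewidth is at least 1. Therefore the treewidth is 1.

Treewidth 1.
One optimal decomposition is:
Bags: B1 = {a, e}  B2 = {a, f}  B3 = {f, g}  B4 = {d, g}  B5 = {b, d}  B6 = {b, c}
Tree: B1–B2, B2–B3, B3–B4, B4–B5, B5–B6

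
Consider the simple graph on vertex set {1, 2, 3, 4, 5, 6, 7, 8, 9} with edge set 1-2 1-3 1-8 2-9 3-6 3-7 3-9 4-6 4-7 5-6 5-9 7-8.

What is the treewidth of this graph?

3

A width-3 tree decomposition is:
Bags: B1 = {4, 5, 6, 7}  B2 = {3, 5, 6, 7}  B3 = {3, 5, 7, 9}  B4 = {3, 7, 8, 9}  B5 = {1, 3, 8, 9}  B6 = {1, 2, 8, 9}
Tree: B1–B2, B2–B3, B3–B4, B4–B5, B5–B6
The largest bag has 4 vertices, giving width 3; this decomposition certifies tw(G) ≤ 3. For the lower bound: the 4 vertex sets {4,5,6}, {7}, {3}, {1,2,8,9} are disjoint, each induces a connected subgraph, and every pair is joined by at least one edge of G. Contracting each set to a single vertex therefore yields K_{4} as a minor, and since treewidth is minor-monotone, tw(G) ≥ tw(K_{4}) = 3. Hence tw(G) = 3 exactly.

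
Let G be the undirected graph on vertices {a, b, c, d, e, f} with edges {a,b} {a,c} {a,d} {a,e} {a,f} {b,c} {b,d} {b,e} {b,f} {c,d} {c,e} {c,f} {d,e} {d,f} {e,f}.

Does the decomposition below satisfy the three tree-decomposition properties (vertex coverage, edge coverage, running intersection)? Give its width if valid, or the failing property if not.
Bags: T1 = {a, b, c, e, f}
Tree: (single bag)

A tree decomposition must satisfy three properties: every vertex lies in some bag; for every edge, both endpoints lie together in some bag; and for every vertex, the bags containing it form a connected subtree. Here vertex d appears in no bag, so the decomposition is invalid.

No — vertex d appears in no bag.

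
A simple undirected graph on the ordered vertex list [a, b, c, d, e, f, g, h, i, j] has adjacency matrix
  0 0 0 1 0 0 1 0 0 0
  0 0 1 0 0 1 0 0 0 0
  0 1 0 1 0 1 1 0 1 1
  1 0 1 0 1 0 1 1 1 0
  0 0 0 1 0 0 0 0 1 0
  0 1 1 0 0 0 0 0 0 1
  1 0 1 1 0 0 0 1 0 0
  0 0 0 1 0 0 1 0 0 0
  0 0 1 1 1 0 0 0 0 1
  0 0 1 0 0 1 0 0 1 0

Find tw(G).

2

A width-2 tree decomposition is:
Bags: B1 = {c, d, i}  B2 = {c, i, j}  B3 = {c, d, g}  B4 = {d, g, h}  B5 = {d, e, i}  B6 = {c, f, j}  B7 = {a, d, g}  B8 = {b, c, f}
Tree: B1–B2, B1–B3, B3–B4, B1–B5, B2–B6, B3–B7, B6–B8
Each bag holds 3 vertices, so the decomposition has width 2, which upper-bounds the treewidth. For the lower bound, the 3 vertices {d, g, h} are pairwise adjacent, and any tree decomposition puts a clique entirely inside one bag — forcing width ≥ 2. Hence tw(G) = 2 exactly.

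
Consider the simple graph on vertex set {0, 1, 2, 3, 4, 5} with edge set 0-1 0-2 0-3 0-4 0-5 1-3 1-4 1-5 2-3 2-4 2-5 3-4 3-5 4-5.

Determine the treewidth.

4

A width-4 tree decomposition is:
Bags: B1 = {0, 1, 3, 4, 5}  B2 = {0, 2, 3, 4, 5}
Tree: B1–B2
Every bag has size at most 5, so the width is 5 − 1 = 4 and tw(G) ≤ 4. On the other hand G contains the 5-clique {0, 1, 3, 4, 5}. A clique must lie in a single bag of any decomposition, so no decomposition can have width below 4. Combining the bounds, tw(G) = 4.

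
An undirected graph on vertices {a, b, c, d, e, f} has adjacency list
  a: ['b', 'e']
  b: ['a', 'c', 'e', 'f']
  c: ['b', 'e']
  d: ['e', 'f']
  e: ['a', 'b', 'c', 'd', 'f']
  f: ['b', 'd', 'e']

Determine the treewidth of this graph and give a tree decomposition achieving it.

The largest bag has 3 vertices, giving width 2; this decomposition certifies tw(G) ≤ 2. On the other hand G contains the 3-clique {d, e, f}. A clique must lie in a single bag of any decomposition, so no decomposition can have width below 2. The upper and lower bounds meet at 2, so that is the treewidth.

Treewidth 2.
One such decomposition:
Bags: B1 = {b, c, e}  B2 = {b, e, f}  B3 = {a, b, e}  B4 = {d, e, f}
Tree: B1–B2, B2–B3, B2–B4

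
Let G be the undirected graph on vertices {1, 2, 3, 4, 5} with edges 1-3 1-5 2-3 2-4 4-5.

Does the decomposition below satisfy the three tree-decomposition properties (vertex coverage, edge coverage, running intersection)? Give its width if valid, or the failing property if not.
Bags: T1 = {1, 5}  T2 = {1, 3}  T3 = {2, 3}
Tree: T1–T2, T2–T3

No — vertex 4 appears in no bag.

A tree decomposition must satisfy three properties: every vertex lies in some bag; for every edge, both endpoints lie together in some bag; and for every vertex, the bags containing it form a connected subtree. Here vertex 4 appears in no bag, so the decomposition is invalid.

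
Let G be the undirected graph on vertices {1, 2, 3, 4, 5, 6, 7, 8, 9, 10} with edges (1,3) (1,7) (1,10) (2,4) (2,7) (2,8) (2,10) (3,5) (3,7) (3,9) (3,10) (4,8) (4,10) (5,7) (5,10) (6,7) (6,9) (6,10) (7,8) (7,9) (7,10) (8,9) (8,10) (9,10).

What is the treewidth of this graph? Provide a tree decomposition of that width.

Treewidth 3.
One such decomposition:
Bags: B1 = {1, 3, 7, 10}  B2 = {3, 7, 9, 10}  B3 = {7, 8, 9, 10}  B4 = {3, 5, 7, 10}  B5 = {2, 7, 8, 10}  B6 = {6, 7, 9, 10}  B7 = {2, 4, 8, 10}
Tree: B1–B2, B2–B3, B1–B4, B3–B5, B2–B6, B5–B7

Each bag holds 4 vertices, so the decomposition has width 3, which upper-bounds the treewidth. Conversely, {2, 4, 8, 10} is a clique of size 4, and the vertices of any clique must share a bag in every tree decomposition; so some bag has ≥ 4 vertices and tw(G) ≥ 3. Hence tw(G) = 3 exactly.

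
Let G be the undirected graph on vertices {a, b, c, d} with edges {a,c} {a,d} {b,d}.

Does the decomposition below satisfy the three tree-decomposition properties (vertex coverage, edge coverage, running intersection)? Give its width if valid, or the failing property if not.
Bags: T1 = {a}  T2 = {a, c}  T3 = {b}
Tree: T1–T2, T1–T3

A tree decomposition must satisfy three properties: every vertex lies in some bag; for every edge, both endpoints lie together in some bag; and for every vertex, the bags containing it form a connected subtree. Here vertex d appears in no bag, so the decomposition is invalid.

No — vertex d appears in no bag.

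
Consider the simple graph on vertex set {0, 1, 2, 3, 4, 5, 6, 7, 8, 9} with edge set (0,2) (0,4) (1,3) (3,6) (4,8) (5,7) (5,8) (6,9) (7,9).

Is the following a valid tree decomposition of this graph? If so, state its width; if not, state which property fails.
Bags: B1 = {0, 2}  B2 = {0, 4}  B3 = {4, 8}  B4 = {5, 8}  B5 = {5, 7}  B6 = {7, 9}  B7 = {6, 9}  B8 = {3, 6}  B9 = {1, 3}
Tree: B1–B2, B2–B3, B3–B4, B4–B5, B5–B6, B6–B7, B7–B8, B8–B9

Yes; width 1.

Vertex coverage: the bags together contain {0, 1, 2, 3, 4, 5, 6, 7, 8, 9}, the full vertex set. Edge coverage: each edge of G has both endpoints in at least one bag. Running intersection: for every vertex, the bags containing it form a connected subtree. All three properties hold, so this is a valid tree decomposition of width max|bag| − 1 = 1, and hence tw(G) ≤ 1.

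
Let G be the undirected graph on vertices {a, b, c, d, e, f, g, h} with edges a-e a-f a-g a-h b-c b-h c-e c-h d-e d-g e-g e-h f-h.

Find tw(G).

A width-2 tree decomposition is:
Bags: B1 = {c, e, h}  B2 = {a, e, h}  B3 = {a, f, h}  B4 = {b, c, h}  B5 = {a, e, g}  B6 = {d, e, g}
Tree: B1–B2, B2–B3, B1–B4, B2–B5, B5–B6
Each bag holds 3 vertices, so the decomposition has width 2, which upper-bounds the treewidth. On the other hand G contains the 3-clique {d, e, g}. A clique must lie in a single bag of any decomposition, so no decomposition can have width below 2. Therefore the treewidth is 2.

2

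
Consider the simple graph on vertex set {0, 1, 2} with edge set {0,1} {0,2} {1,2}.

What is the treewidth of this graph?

A width-2 tree decomposition is:
Bags: B1 = {0, 1, 2}
Tree: (single bag)
With just one bag of size 3, the width is 3 − 1 = 2, so tw(G) ≤ 2. On the other hand G contains the 3-clique {0, 1, 2}. A clique must lie in a single bag of any decomposition, so no decomposition can have width below 2. Combining the bounds, tw(G) = 2.

2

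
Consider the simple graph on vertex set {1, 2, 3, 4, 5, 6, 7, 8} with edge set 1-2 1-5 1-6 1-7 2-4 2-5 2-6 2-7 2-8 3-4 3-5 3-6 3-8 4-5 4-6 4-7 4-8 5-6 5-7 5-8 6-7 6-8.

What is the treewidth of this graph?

4

A width-4 tree decomposition is:
Bags: B1 = {2, 4, 5, 6, 7}  B2 = {2, 4, 5, 6, 8}  B3 = {1, 2, 5, 6, 7}  B4 = {3, 4, 5, 6, 8}
Tree: B1–B2, B1–B3, B2–B4
Each bag holds 5 vertices, so the decomposition has width 4, which upper-bounds the treewidth. Conversely, {1, 2, 5, 6, 7} is a clique of size 5, and the vertices of any clique must share a bag in every tree decomposition; so some bag has ≥ 5 vertices and tw(G) ≥ 4. The upper and lower bounds meet at 4, so that is the treewidth.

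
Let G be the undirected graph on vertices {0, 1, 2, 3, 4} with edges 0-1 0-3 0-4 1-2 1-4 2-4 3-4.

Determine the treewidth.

A width-2 tree decomposition is:
Bags: B1 = {1, 2, 4}  B2 = {0, 1, 4}  B3 = {0, 3, 4}
Tree: B1–B2, B2–B3
The largest bag has 3 vertices, giving width 2; this decomposition certifies tw(G) ≤ 2. For the lower bound, the 3 vertices {0, 1, 4} are pairwise adjacent, and any tree decomposition puts a clique entirely inside one bag — forcing width ≥ 2. Therefore the treewidth is 2.

2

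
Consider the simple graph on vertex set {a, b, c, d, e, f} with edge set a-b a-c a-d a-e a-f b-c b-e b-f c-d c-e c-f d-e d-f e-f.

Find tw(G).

4

A width-4 tree decomposition is:
Bags: B1 = {a, c, d, e, f}  B2 = {a, b, c, e, f}
Tree: B1–B2
The largest bag has 5 vertices, giving width 4; this decomposition certifies tw(G) ≤ 4. On the other hand G contains the 5-clique {a, c, d, e, f}. A clique must lie in a single bag of any decomposition, so no decomposition can have width below 4. Therefore the treewidth is 4.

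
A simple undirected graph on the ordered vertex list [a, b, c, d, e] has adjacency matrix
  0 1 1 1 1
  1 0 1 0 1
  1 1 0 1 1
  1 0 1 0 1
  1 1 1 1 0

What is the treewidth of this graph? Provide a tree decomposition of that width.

Treewidth 3.
Bags: B1 = {a, b, c, e}  B2 = {a, c, d, e}
Tree: B1–B2

Each bag holds 4 vertices, so the decomposition has width 3, which upper-bounds the treewidth. For the lower bound, the 4 vertices {a, c, d, e} are pairwise adjacent, and any tree decomposition puts a clique entirely inside one bag — forcing width ≥ 3. Hence tw(G) = 3 exactly.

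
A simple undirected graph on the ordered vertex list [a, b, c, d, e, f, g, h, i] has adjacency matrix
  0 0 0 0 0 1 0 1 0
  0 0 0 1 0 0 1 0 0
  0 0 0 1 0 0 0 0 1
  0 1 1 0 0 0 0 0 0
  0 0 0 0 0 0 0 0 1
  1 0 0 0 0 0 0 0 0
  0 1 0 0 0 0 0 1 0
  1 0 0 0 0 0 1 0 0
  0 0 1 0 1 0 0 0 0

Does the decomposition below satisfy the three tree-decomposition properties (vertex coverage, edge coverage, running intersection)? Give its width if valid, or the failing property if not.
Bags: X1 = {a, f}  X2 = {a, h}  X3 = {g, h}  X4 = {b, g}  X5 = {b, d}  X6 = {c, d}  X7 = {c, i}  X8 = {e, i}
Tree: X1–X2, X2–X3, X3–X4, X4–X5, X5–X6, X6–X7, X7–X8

Yes; width 1.

Checking the three conditions: (i) the bags cover all of {a, b, c, d, e, f, g, h, i}; (ii) for each edge, some bag contains both endpoints; (iii) the bags containing any fixed vertex form a subtree. All hold, so the decomposition is valid with width 2 − 1 = 1.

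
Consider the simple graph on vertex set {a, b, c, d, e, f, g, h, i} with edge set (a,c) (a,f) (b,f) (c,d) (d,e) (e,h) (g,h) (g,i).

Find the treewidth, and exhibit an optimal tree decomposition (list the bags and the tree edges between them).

Treewidth 1.
One such decomposition:
Bags: B1 = {g, i}  B2 = {g, h}  B3 = {e, h}  B4 = {d, e}  B5 = {c, d}  B6 = {a, c}  B7 = {a, f}  B8 = {b, f}
Tree: B1–B2, B2–B3, B3–B4, B4–B5, B5–B6, B6–B7, B7–B8

Each bag holds 2 vertices, so the decomposition has width 1, which upper-bounds the treewidth. Since G has at least one edge (e.g. i–g), it is not an edgeless graph, so tw(G) ≥ 1. Combining the bounds, tw(G) = 1.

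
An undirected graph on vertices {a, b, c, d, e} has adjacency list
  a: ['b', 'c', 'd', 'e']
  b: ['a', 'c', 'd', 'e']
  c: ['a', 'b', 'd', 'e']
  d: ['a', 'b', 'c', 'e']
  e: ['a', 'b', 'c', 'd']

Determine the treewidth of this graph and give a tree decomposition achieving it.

Treewidth 4.
One such decomposition:
Bags: B1 = {a, b, c, d, e}
Tree: (single bag)

A single bag containing all 5 vertices is trivially a valid decomposition of width 4. On the other hand G contains the 5-clique {a, b, c, d, e}. A clique must lie in a single bag of any decomposition, so no decomposition can have width below 4. Therefore the treewidth is 4.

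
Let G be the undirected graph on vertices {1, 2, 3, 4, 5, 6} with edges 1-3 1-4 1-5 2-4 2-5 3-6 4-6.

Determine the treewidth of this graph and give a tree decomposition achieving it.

The largest bag has 3 vertices, giving width 2; this decomposition certifies tw(G) ≤ 2. The edges 5–2–4–1–5 form a cycle, so G is not a tree and its treewidth is at least 2. Therefore the treewidth is 2.

Treewidth 2.
One such decomposition:
Bags: B1 = {1, 2, 5}  B2 = {1, 2, 4}  B3 = {1, 3, 4}  B4 = {3, 4, 6}
Tree: B1–B2, B2–B3, B3–B4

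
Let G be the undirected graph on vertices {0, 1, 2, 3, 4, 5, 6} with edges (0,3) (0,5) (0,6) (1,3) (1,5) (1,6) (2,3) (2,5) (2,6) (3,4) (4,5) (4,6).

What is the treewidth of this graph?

A width-3 tree decomposition is:
Bags: B1 = {2, 3, 5, 6}  B2 = {1, 3, 5, 6}  B3 = {3, 4, 5, 6}  B4 = {0, 3, 5, 6}
Tree: B1–B2, B2–B3, B3–B4
The largest bag has 4 vertices, giving width 3; this decomposition certifies tw(G) ≤ 3. For the lower bound: the 4 vertex sets {2,3}, {1,5}, {6}, {4} are disjoint, each induces a connected subgraph, and every pair is joined by at least one edge of G. Contracting each set to a single vertex therefore yields K_{4} as a minor, and since treewidth is minor-monotone, tw(G) ≥ tw(K_{4}) = 3. Therefore the treewidth is 3.

3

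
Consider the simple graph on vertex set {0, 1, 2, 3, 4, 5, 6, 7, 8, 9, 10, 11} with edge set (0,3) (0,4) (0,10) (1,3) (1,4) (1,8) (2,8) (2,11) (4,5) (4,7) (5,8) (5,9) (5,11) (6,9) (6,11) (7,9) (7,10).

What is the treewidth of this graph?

A width-3 tree decomposition is:
Bags: B1 = {2, 6, 9, 11}  B2 = {2, 5, 9, 11}  B3 = {2, 5, 8, 9}  B4 = {5, 7, 8, 9}  B5 = {4, 5, 7, 8}  B6 = {1, 4, 7, 8}  B7 = {1, 4, 7, 10}  B8 = {0, 1, 4, 10}  B9 = {0, 1, 3, 10}
Tree: B1–B2, B2–B3, B3–B4, B4–B5, B5–B6, B6–B7, B7–B8, B8–B9
Every bag has size at most 4, so the width is 4 − 1 = 3 and tw(G) ≤ 3. For the lower bound: the 4 vertex sets {2,6,11}, {9}, {5}, {1,4,7,8} are disjoint, each induces a connected subgraph, and every pair is joined by at least one edge of G. Contracting each set to a single vertex therefore yields K_{4} as a minor, and since treewidth is minor-monotone, tw(G) ≥ tw(K_{4}) = 3. The upper and lower bounds meet at 3, so that is the treewidth.

3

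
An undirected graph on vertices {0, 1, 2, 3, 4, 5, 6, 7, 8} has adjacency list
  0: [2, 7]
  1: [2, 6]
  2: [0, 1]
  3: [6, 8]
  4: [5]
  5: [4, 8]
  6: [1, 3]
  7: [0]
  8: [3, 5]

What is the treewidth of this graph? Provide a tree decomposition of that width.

Treewidth 1.
One optimal decomposition is:
Bags: B1 = {4, 5}  B2 = {5, 8}  B3 = {3, 8}  B4 = {3, 6}  B5 = {1, 6}  B6 = {1, 2}  B7 = {0, 2}  B8 = {0, 7}
Tree: B1–B2, B2–B3, B3–B4, B4–B5, B5–B6, B6–B7, B7–B8

Every bag has size at most 2, so the width is 2 − 1 = 1 and tw(G) ≤ 1. G has an edge, so its treewidth is at least 1. The upper and lower bounds meet at 1, so that is the treewidth.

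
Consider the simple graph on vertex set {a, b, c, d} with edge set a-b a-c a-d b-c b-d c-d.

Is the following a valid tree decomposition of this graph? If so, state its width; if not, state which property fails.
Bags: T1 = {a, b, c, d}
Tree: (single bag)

Yes; width 3.

Checking the three conditions: (i) the bags cover all of {a, b, c, d}; (ii) for each edge, some bag contains both endpoints; (iii) the bags containing any fixed vertex form a subtree. All hold, so the decomposition is valid with width 4 − 1 = 3.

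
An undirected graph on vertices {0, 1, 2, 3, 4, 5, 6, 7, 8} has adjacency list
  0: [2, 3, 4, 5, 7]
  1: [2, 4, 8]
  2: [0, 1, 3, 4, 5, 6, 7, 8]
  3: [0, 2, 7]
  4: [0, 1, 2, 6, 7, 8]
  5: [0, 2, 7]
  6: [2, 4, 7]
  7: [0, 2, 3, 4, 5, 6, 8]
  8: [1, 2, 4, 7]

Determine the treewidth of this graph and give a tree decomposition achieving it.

Treewidth 3.
One optimal decomposition is:
Bags: B1 = {1, 2, 4, 8}  B2 = {2, 4, 7, 8}  B3 = {0, 2, 4, 7}  B4 = {0, 2, 5, 7}  B5 = {0, 2, 3, 7}  B6 = {2, 4, 6, 7}
Tree: B1–B2, B2–B3, B3–B4, B4–B5, B2–B6

Each bag holds 4 vertices, so the decomposition has width 3, which upper-bounds the treewidth. For the lower bound, the 4 vertices {1, 2, 4, 8} are pairwise adjacent, and any tree decomposition puts a clique entirely inside one bag — forcing width ≥ 3. Hence tw(G) = 3 exactly.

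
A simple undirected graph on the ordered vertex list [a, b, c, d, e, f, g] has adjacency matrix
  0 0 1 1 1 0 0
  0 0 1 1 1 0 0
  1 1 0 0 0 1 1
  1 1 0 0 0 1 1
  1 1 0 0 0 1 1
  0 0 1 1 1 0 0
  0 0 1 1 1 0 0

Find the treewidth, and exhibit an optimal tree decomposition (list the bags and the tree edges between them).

Every bag has size at most 4, so the width is 4 − 1 = 3 and tw(G) ≤ 3. For the lower bound: the 4 vertex sets {a,d}, {e,f}, {c}, {g} are disjoint, each induces a connected subgraph, and every pair is joined by at least one edge of G. Contracting each set to a single vertex therefore yields K_{4} as a minor, and since treewidth is minor-monotone, tw(G) ≥ tw(K_{4}) = 3. Hence tw(G) = 3 exactly.

Treewidth 3.
One such decomposition:
Bags: B1 = {a, c, d, e}  B2 = {c, d, e, f}  B3 = {c, d, e, g}  B4 = {b, c, d, e}
Tree: B1–B2, B2–B3, B3–B4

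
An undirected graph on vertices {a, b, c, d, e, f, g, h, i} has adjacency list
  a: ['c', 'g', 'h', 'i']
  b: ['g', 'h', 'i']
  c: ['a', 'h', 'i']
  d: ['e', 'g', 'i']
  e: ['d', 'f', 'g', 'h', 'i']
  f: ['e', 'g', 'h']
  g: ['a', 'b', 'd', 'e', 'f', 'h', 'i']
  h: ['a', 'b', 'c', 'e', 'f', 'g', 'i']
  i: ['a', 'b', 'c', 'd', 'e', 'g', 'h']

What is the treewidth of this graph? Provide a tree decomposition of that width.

Treewidth 3.
One optimal decomposition is:
Bags: B1 = {b, g, h, i}  B2 = {a, g, h, i}  B3 = {e, g, h, i}  B4 = {a, c, h, i}  B5 = {e, f, g, h}  B6 = {d, e, g, i}
Tree: B1–B2, B2–B3, B2–B4, B3–B5, B3–B6

Each bag holds 4 vertices, so the decomposition has width 3, which upper-bounds the treewidth. On the other hand G contains the 4-clique {d, e, g, i}. A clique must lie in a single bag of any decomposition, so no decomposition can have width below 3. Combining the bounds, tw(G) = 3.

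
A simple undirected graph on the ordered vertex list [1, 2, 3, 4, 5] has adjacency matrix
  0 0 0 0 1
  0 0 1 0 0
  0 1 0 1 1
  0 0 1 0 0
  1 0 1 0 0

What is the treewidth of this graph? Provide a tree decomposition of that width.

Every bag has size at most 2, so the width is 2 − 1 = 1 and tw(G) ≤ 1. Since G has at least one edge (e.g. 3–5), it is not an edgeless graph, so tw(G) ≥ 1. Combining the bounds, tw(G) = 1.

Treewidth 1.
Bags: B1 = {3, 5}  B2 = {2, 3}  B3 = {1, 5}  B4 = {3, 4}
Tree: B1–B2, B1–B3, B1–B4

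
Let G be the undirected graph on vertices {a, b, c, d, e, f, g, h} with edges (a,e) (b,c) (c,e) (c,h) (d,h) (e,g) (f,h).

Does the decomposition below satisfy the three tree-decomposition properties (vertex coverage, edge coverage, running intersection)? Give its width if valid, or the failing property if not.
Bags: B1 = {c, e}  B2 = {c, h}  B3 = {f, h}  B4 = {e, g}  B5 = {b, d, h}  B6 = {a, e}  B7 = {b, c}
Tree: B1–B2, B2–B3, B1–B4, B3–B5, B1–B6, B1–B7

A tree decomposition must satisfy three properties: every vertex lies in some bag; for every edge, both endpoints lie together in some bag; and for every vertex, the bags containing it form a connected subtree. Here bags containing vertex b are not connected in the tree, so the decomposition is invalid.

No — bags containing vertex b are not connected in the tree.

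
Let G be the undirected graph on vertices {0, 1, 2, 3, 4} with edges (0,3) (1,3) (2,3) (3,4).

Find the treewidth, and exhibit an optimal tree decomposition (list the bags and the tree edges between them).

Treewidth 1.
One such decomposition:
Bags: B1 = {0, 3}  B2 = {1, 3}  B3 = {3, 4}  B4 = {2, 3}
Tree: B1–B2, B1–B3, B1–B4

Every bag has size at most 2, so the width is 2 − 1 = 1 and tw(G) ≤ 1. Since G has at least one edge (e.g. 3–0), it is not an edgeless graph, so tw(G) ≥ 1. Therefore the treewidth is 1.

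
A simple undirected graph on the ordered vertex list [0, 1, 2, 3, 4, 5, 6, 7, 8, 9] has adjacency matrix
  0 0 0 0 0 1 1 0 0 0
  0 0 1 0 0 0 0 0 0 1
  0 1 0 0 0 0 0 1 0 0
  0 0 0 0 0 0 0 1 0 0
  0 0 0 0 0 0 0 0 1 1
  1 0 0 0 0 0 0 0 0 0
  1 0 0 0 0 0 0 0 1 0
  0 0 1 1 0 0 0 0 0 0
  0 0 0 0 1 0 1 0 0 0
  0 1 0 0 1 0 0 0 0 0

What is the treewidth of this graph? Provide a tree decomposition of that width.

Each bag holds 2 vertices, so the decomposition has width 1, which upper-bounds the treewidth. Since G has at least one edge (e.g. 5–0), it is not an edgeless graph, so tw(G) ≥ 1. Therefore the treewidth is 1.

Treewidth 1.
One such decomposition:
Bags: B1 = {0, 5}  B2 = {0, 6}  B3 = {6, 8}  B4 = {4, 8}  B5 = {4, 9}  B6 = {1, 9}  B7 = {1, 2}  B8 = {2, 7}  B9 = {3, 7}
Tree: B1–B2, B2–B3, B3–B4, B4–B5, B5–B6, B6–B7, B7–B8, B8–B9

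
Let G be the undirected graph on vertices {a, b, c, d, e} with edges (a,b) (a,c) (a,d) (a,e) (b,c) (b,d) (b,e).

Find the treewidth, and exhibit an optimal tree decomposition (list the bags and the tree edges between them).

Treewidth 2.
One optimal decomposition is:
Bags: B1 = {a, b, e}  B2 = {a, b, c}  B3 = {a, b, d}
Tree: B1–B2, B1–B3

Every bag has size at most 3, so the width is 3 − 1 = 2 and tw(G) ≤ 2. On the other hand G contains the 3-clique {a, b, d}. A clique must lie in a single bag of any decomposition, so no decomposition can have width below 2. The upper and lower bounds meet at 2, so that is the treewidth.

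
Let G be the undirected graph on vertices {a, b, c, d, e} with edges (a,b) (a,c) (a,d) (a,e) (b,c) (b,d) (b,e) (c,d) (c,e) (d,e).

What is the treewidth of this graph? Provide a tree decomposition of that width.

Treewidth 4.
One optimal decomposition is:
Bags: B1 = {a, b, c, d, e}
Tree: (single bag)

A single bag containing all 5 vertices is trivially a valid decomposition of width 4. On the other hand G contains the 5-clique {a, b, c, d, e}. A clique must lie in a single bag of any decomposition, so no decomposition can have width below 4. Hence tw(G) = 4 exactly.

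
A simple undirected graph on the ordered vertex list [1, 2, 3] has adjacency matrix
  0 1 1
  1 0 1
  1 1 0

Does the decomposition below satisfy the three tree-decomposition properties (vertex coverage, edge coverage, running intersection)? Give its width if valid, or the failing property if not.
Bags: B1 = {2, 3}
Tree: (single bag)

A tree decomposition must satisfy three properties: every vertex lies in some bag; for every edge, both endpoints lie together in some bag; and for every vertex, the bags containing it form a connected subtree. Here vertex 1 appears in no bag, so the decomposition is invalid.

No — vertex 1 appears in no bag.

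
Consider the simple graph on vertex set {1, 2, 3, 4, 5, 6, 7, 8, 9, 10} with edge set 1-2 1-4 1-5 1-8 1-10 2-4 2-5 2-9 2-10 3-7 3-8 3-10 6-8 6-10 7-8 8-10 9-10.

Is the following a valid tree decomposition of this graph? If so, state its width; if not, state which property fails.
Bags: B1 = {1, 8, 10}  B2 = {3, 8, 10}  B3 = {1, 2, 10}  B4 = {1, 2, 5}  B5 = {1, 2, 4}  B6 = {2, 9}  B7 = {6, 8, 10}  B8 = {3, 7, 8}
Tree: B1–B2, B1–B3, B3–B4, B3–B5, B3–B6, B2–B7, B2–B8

A tree decomposition must satisfy three properties: every vertex lies in some bag; for every edge, both endpoints lie together in some bag; and for every vertex, the bags containing it form a connected subtree. Here edge (10,9) lies in no bag, so the decomposition is invalid.

No — edge (10,9) lies in no bag.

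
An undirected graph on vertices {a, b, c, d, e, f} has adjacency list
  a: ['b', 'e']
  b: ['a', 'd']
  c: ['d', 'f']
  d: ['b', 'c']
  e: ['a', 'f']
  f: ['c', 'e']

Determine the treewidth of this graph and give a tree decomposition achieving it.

The largest bag has 3 vertices, giving width 2; this decomposition certifies tw(G) ≤ 2. Since e–f–c–d–b–a–e is a cycle in G, G is not acyclic. Forests are exactly the graphs of treewidth ≤ 1, so tw(G) ≥ 2. Hence tw(G) = 2 exactly.

Treewidth 2.
One such decomposition:
Bags: B1 = {c, e, f}  B2 = {c, d, e}  B3 = {b, d, e}  B4 = {a, b, e}
Tree: B1–B2, B2–B3, B3–B4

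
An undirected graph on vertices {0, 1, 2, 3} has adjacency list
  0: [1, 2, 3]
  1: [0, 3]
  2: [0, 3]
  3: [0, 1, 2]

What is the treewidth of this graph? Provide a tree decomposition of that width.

Treewidth 2.
Bags: B1 = {0, 1, 3}  B2 = {0, 2, 3}
Tree: B1–B2

Each bag holds 3 vertices, so the decomposition has width 2, which upper-bounds the treewidth. On the other hand G contains the 3-clique {0, 1, 3}. A clique must lie in a single bag of any decomposition, so no decomposition can have width below 2. Combining the bounds, tw(G) = 2.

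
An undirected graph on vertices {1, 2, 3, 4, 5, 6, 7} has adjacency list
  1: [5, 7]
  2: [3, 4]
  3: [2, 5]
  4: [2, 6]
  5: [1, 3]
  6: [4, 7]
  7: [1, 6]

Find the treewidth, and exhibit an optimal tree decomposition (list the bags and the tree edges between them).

Every bag has size at most 3, so the width is 3 − 1 = 2 and tw(G) ≤ 2. Since 5–1–7–6–4–2–3–5 is a cycle in G, G is not acyclic. Forests are exactly the graphs of treewidth ≤ 1, so tw(G) ≥ 2. Therefore the treewidth is 2.

Treewidth 2.
Bags: B1 = {1, 5, 7}  B2 = {5, 6, 7}  B3 = {4, 5, 6}  B4 = {2, 4, 5}  B5 = {2, 3, 5}
Tree: B1–B2, B2–B3, B3–B4, B4–B5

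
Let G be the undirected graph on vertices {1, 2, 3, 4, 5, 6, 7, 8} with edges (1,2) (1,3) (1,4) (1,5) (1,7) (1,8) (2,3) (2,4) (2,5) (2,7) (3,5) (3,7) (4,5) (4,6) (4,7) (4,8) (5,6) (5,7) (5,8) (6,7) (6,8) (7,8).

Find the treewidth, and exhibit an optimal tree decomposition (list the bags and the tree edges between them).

Treewidth 4.
One optimal decomposition is:
Bags: B1 = {1, 2, 3, 5, 7}  B2 = {1, 2, 4, 5, 7}  B3 = {1, 4, 5, 7, 8}  B4 = {4, 5, 6, 7, 8}
Tree: B1–B2, B2–B3, B3–B4

The largest bag has 5 vertices, giving width 4; this decomposition certifies tw(G) ≤ 4. For the lower bound, the 5 vertices {1, 4, 5, 7, 8} are pairwise adjacent, and any tree decomposition puts a clique entirely inside one bag — forcing width ≥ 4. The upper and lower bounds meet at 4, so that is the treewidth.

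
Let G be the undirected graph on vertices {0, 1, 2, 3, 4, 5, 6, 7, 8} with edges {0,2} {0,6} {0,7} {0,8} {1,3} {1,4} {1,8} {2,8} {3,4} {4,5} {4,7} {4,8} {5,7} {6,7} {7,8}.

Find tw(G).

A width-2 tree decomposition is:
Bags: B1 = {1, 4, 8}  B2 = {4, 7, 8}  B3 = {1, 3, 4}  B4 = {0, 7, 8}  B5 = {0, 6, 7}  B6 = {4, 5, 7}  B7 = {0, 2, 8}
Tree: B1–B2, B1–B3, B2–B4, B4–B5, B2–B6, B4–B7
The largest bag has 3 vertices, giving width 2; this decomposition certifies tw(G) ≤ 2. On the other hand G contains the 3-clique {0, 2, 8}. A clique must lie in a single bag of any decomposition, so no decomposition can have width below 2. Therefore the treewidth is 2.

2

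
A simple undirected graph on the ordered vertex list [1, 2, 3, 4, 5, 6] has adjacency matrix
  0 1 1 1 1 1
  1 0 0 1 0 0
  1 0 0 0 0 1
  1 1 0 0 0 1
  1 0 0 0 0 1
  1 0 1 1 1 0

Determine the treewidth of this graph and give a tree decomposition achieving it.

Each bag holds 3 vertices, so the decomposition has width 2, which upper-bounds the treewidth. Conversely, {1, 2, 4} is a clique of size 3, and the vertices of any clique must share a bag in every tree decomposition; so some bag has ≥ 3 vertices and tw(G) ≥ 2. Therefore the treewidth is 2.

Treewidth 2.
Bags: B1 = {1, 3, 6}  B2 = {1, 4, 6}  B3 = {1, 2, 4}  B4 = {1, 5, 6}
Tree: B1–B2, B2–B3, B1–B4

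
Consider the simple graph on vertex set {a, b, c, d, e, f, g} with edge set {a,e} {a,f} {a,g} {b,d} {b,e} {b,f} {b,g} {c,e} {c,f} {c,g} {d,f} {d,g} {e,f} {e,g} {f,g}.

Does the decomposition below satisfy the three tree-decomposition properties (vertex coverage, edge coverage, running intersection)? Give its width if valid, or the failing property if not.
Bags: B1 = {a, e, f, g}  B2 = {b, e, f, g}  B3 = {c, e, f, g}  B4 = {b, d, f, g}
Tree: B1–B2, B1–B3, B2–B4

Every vertex of G appears in some bag (union = {a, b, c, d, e, f, g}); every edge is covered by a bag; and for each vertex v the set of bags containing v is connected in the bag tree. The decomposition is therefore valid. The largest bag has 4 vertices, so the width is 3.

Yes; width 3.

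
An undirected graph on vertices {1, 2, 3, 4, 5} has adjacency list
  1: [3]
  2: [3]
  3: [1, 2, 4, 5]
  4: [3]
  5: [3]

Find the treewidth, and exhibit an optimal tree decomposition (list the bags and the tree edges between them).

Treewidth 1.
One optimal decomposition is:
Bags: B1 = {3, 5}  B2 = {3, 4}  B3 = {2, 3}  B4 = {1, 3}
Tree: B1–B2, B1–B3, B2–B4

The largest bag has 2 vertices, giving width 1; this decomposition certifies tw(G) ≤ 1. Any graph with an edge has treewidth ≥ 1, and G has the edge 5–3. Hence tw(G) = 1 exactly.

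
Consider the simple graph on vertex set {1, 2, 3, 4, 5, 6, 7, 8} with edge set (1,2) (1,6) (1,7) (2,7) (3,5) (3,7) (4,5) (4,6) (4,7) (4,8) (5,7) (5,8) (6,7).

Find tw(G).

A width-2 tree decomposition is:
Bags: B1 = {1, 2, 7}  B2 = {1, 6, 7}  B3 = {4, 6, 7}  B4 = {4, 5, 7}  B5 = {3, 5, 7}  B6 = {4, 5, 8}
Tree: B1–B2, B2–B3, B3–B4, B4–B5, B4–B6
Each bag holds 3 vertices, so the decomposition has width 2, which upper-bounds the treewidth. On the other hand G contains the 3-clique {4, 5, 8}. A clique must lie in a single bag of any decomposition, so no decomposition can have width below 2. Combining the bounds, tw(G) = 2.

2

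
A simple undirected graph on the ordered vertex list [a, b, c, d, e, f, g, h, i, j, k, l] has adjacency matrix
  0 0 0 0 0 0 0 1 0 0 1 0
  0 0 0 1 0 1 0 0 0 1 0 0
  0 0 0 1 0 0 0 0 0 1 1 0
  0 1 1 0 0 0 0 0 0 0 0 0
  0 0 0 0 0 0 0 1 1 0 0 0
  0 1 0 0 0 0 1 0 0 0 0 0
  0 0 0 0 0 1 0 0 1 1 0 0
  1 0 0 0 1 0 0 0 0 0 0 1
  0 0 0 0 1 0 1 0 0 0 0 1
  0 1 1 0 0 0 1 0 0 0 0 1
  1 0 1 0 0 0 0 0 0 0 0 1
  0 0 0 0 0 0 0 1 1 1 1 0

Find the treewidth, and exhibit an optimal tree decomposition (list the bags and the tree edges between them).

Treewidth 3.
Bags: B1 = {a, e, h, i}  B2 = {a, h, i, l}  B3 = {a, i, k, l}  B4 = {g, i, k, l}  B5 = {g, j, k, l}  B6 = {c, g, j, k}  B7 = {c, f, g, j}  B8 = {b, c, f, j}  B9 = {b, c, d, f}
Tree: B1–B2, B2–B3, B3–B4, B4–B5, B5–B6, B6–B7, B7–B8, B8–B9

Each bag holds 4 vertices, so the decomposition has width 3, which upper-bounds the treewidth. For the lower bound: the 4 vertex sets {a,e,h}, {i}, {l}, {c,g,j,k} are disjoint, each induces a connected subgraph, and every pair is joined by at least one edge of G. Contracting each set to a single vertex therefore yields K_{4} as a minor, and since treewidth is minor-monotone, tw(G) ≥ tw(K_{4}) = 3. The upper and lower bounds meet at 3, so that is the treewidth.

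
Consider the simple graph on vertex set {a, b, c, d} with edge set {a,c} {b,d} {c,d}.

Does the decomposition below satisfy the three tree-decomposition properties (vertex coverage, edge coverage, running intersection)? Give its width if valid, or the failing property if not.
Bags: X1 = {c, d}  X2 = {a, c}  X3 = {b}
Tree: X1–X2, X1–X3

A tree decomposition must satisfy three properties: every vertex lies in some bag; for every edge, both endpoints lie together in some bag; and for every vertex, the bags containing it form a connected subtree. Here edge (d,b) lies in no bag, so the decomposition is invalid.

No — edge (d,b) lies in no bag.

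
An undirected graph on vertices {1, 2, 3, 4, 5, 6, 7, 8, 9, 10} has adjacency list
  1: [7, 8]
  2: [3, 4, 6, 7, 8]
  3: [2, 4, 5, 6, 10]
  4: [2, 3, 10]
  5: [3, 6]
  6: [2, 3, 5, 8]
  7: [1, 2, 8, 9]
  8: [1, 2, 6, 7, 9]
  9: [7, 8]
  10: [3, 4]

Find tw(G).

2

A width-2 tree decomposition is:
Bags: B1 = {2, 3, 6}  B2 = {2, 3, 4}  B3 = {3, 4, 10}  B4 = {3, 5, 6}  B5 = {2, 6, 8}  B6 = {2, 7, 8}  B7 = {7, 8, 9}  B8 = {1, 7, 8}
Tree: B1–B2, B2–B3, B1–B4, B1–B5, B5–B6, B6–B7, B7–B8
The largest bag has 3 vertices, giving width 2; this decomposition certifies tw(G) ≤ 2. On the other hand G contains the 3-clique {1, 7, 8}. A clique must lie in a single bag of any decomposition, so no decomposition can have width below 2. The upper and lower bounds meet at 2, so that is the treewidth.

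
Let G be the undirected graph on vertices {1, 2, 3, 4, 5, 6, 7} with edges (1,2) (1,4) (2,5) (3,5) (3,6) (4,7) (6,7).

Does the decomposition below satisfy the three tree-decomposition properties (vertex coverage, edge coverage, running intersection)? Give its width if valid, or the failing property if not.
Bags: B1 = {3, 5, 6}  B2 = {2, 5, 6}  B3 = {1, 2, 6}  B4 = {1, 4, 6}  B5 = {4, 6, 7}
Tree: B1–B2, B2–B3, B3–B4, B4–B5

Yes; width 2.

Vertex coverage: the bags together contain {1, 2, 3, 4, 5, 6, 7}, the full vertex set. Edge coverage: each edge of G has both endpoints in at least one bag. Running intersection: for every vertex, the bags containing it form a connected subtree. All three properties hold, so this is a valid tree decomposition of width max|bag| − 1 = 2, and hence tw(G) ≤ 2.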